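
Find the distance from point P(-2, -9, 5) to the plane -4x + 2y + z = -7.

distance = |a·x₀ + b·y₀ + c·z₀ - d| / √(a² + b² + c²)
  = |(-4)·(-2) + 2·(-9) + 1·5 - (-7)| / √((-4)² + 2² + 1²)
  = |8 - 18 + 5 + 7| / √(16 + 4 + 1)
  = |2| / √21
  = 2 / 4.583
  ≈ 0.4364

0.4364


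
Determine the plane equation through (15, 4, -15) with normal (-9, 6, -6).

The plane through P with normal n = (a, b, c) satisfies n·(r - P) = 0,
i.e. ax + by + cz = a·x₀ + b·y₀ + c·z₀.
d = (-9)·15 + 6·4 + (-6)·(-15)
  = -135 + 24 + 90
  = -21
Equation: -9x + 6y - 6z = -21

-9x + 6y - 6z = -21


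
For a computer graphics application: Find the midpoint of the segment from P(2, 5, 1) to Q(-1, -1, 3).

M = ((x₁+x₂)/2, (y₁+y₂)/2, (z₁+z₂)/2)
  = ((2 - 1)/2, (5 - 1)/2, (1 + 3)/2)
  = (1/2, 4/2, 4/2)
  = (0.5, 2, 2)

(0.5, 2, 2)


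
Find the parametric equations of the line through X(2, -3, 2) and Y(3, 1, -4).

Direction vector d = Y - X = (3 - 2, 1 + 3, -4 - 2) = (1, 4, -6)
Parametric form r = X + t·d:
x = 2 + t, y = -3 + 4t, z = 2 - 6t

x = 2 + t, y = -3 + 4t, z = 2 - 6t


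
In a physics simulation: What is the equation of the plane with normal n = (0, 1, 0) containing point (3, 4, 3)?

The plane through P with normal n = (a, b, c) satisfies n·(r - P) = 0,
i.e. ax + by + cz = a·x₀ + b·y₀ + c·z₀.
d = 0·3 + 1·4 + 0·3
  = 0 + 4 + 0
  = 4
Equation: y = 4

y = 4


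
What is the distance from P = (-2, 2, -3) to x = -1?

distance = |a·x₀ + b·y₀ + c·z₀ - d| / √(a² + b² + c²)
  = |1·(-2) + 0·2 + 0·(-3) - (-1)| / √(1² + 0² + 0²)
  = |-2 + 0 + 0 + 1| / √(1 + 0 + 0)
  = |-1| / √1
  = 1 / 1
  ≈ 1

1


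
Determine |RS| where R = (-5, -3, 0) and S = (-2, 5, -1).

d = √[(x₂-x₁)² + (y₂-y₁)² + (z₂-z₁)²]
  = √[3² + 8² + (-1)²]
  = √[9 + 64 + 1]
  = √74
  ≈ 8.602

8.602


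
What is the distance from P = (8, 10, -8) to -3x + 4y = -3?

distance = |a·x₀ + b·y₀ + c·z₀ - d| / √(a² + b² + c²)
  = |(-3)·8 + 4·10 + 0·(-8) - (-3)| / √((-3)² + 4² + 0²)
  = |-24 + 40 + 0 + 3| / √(9 + 16 + 0)
  = |19| / √25
  = 19 / 5
  ≈ 3.8

3.8


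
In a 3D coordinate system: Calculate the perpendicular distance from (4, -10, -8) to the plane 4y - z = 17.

distance = |a·x₀ + b·y₀ + c·z₀ - d| / √(a² + b² + c²)
  = |0·4 + 4·(-10) + (-1)·(-8) - 17| / √(0² + 4² + (-1)²)
  = |0 - 40 + 8 - 17| / √(0 + 16 + 1)
  = |-49| / √17
  = 49 / 4.123
  ≈ 11.88

11.88


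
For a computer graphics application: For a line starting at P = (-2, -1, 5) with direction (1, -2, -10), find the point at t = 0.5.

P(t) = P + t·d
  = (-2 + 1·0.5, -1 + (-2)·0.5, 5 + (-10)·0.5)
  = (-2 + 0.5, -1 - 1, 5 - 5)
  = (-1.5, -2, 0)

(-1.5, -2, 0)


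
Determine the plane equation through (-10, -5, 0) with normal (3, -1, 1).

The plane through P with normal n = (a, b, c) satisfies n·(r - P) = 0,
i.e. ax + by + cz = a·x₀ + b·y₀ + c·z₀.
d = 3·(-10) + (-1)·(-5) + 1·0
  = -30 + 5 + 0
  = -25
Equation: 3x - y + z = -25

3x - y + z = -25


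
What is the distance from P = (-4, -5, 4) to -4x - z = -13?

distance = |a·x₀ + b·y₀ + c·z₀ - d| / √(a² + b² + c²)
  = |(-4)·(-4) + 0·(-5) + (-1)·4 - (-13)| / √((-4)² + 0² + (-1)²)
  = |16 + 0 - 4 + 13| / √(16 + 0 + 1)
  = |25| / √17
  = 25 / 4.123
  ≈ 6.063

6.063


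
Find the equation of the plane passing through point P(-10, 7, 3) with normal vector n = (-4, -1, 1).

The plane through P with normal n = (a, b, c) satisfies n·(r - P) = 0,
i.e. ax + by + cz = a·x₀ + b·y₀ + c·z₀.
d = (-4)·(-10) + (-1)·7 + 1·3
  = 40 - 7 + 3
  = 36
Equation: -4x - y + z = 36

-4x - y + z = 36


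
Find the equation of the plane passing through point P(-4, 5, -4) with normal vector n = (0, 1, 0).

The plane through P with normal n = (a, b, c) satisfies n·(r - P) = 0,
i.e. ax + by + cz = a·x₀ + b·y₀ + c·z₀.
d = 0·(-4) + 1·5 + 0·(-4)
  = 0 + 5 + 0
  = 5
Equation: y = 5

y = 5


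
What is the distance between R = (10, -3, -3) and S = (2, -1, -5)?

d = √[(x₂-x₁)² + (y₂-y₁)² + (z₂-z₁)²]
  = √[(-8)² + 2² + (-2)²]
  = √[64 + 4 + 4]
  = √72
  ≈ 8.485

8.485


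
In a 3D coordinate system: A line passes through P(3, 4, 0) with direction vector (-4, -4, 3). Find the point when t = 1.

P(t) = P + t·d
  = (3 + (-4)·1, 4 + (-4)·1, 0 + 3·1)
  = (3 - 4, 4 - 4, 0 + 3)
  = (-1, 0, 3)

(-1, 0, 3)


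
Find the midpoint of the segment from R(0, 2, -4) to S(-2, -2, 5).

M = ((x₁+x₂)/2, (y₁+y₂)/2, (z₁+z₂)/2)
  = ((0 - 2)/2, (2 - 2)/2, (-4 + 5)/2)
  = (-2/2, 0/2, 1/2)
  = (-1, 0, 0.5)

(-1, 0, 0.5)


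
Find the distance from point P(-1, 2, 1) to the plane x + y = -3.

distance = |a·x₀ + b·y₀ + c·z₀ - d| / √(a² + b² + c²)
  = |1·(-1) + 1·2 + 0·1 - (-3)| / √(1² + 1² + 0²)
  = |-1 + 2 + 0 + 3| / √(1 + 1 + 0)
  = |4| / √2
  = 4 / 1.414
  ≈ 2.828

2.828


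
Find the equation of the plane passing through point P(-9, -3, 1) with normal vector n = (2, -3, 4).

The plane through P with normal n = (a, b, c) satisfies n·(r - P) = 0,
i.e. ax + by + cz = a·x₀ + b·y₀ + c·z₀.
d = 2·(-9) + (-3)·(-3) + 4·1
  = -18 + 9 + 4
  = -5
Equation: 2x - 3y + 4z = -5

2x - 3y + 4z = -5


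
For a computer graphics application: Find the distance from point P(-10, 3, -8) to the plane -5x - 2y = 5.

distance = |a·x₀ + b·y₀ + c·z₀ - d| / √(a² + b² + c²)
  = |(-5)·(-10) + (-2)·3 + 0·(-8) - 5| / √((-5)² + (-2)² + 0²)
  = |50 - 6 + 0 - 5| / √(25 + 4 + 0)
  = |39| / √29
  = 39 / 5.385
  ≈ 7.242

7.242


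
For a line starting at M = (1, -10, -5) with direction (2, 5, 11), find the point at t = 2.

P(t) = M + t·d
  = (1 + 2·2, -10 + 5·2, -5 + 11·2)
  = (1 + 4, -10 + 10, -5 + 22)
  = (5, 0, 17)

(5, 0, 17)


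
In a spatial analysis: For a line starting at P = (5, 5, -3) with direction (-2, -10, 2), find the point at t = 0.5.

P(t) = P + t·d
  = (5 + (-2)·0.5, 5 + (-10)·0.5, -3 + 2·0.5)
  = (5 - 1, 5 - 5, -3 + 1)
  = (4, 0, -2)

(4, 0, -2)


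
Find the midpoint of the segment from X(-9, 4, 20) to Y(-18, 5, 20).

M = ((x₁+x₂)/2, (y₁+y₂)/2, (z₁+z₂)/2)
  = ((-9 - 18)/2, (4 + 5)/2, (20 + 20)/2)
  = (-27/2, 9/2, 40/2)
  = (-13.5, 4.5, 20)

(-13.5, 4.5, 20)


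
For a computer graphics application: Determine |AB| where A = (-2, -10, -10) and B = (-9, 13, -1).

d = √[(x₂-x₁)² + (y₂-y₁)² + (z₂-z₁)²]
  = √[(-7)² + 23² + 9²]
  = √[49 + 529 + 81]
  = √659
  ≈ 25.67

25.67


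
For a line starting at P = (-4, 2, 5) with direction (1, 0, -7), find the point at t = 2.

P(t) = P + t·d
  = (-4 + 1·2, 2 + 0·2, 5 + (-7)·2)
  = (-4 + 2, 2 + 0, 5 - 14)
  = (-2, 2, -9)

(-2, 2, -9)


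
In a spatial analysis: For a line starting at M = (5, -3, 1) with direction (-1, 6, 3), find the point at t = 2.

P(t) = M + t·d
  = (5 + (-1)·2, -3 + 6·2, 1 + 3·2)
  = (5 - 2, -3 + 12, 1 + 6)
  = (3, 9, 7)

(3, 9, 7)


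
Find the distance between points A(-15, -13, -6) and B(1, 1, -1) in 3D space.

d = √[(x₂-x₁)² + (y₂-y₁)² + (z₂-z₁)²]
  = √[16² + 14² + 5²]
  = √[256 + 196 + 25]
  = √477
  ≈ 21.84

21.84


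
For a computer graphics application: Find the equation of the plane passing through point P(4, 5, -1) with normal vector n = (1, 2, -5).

The plane through P with normal n = (a, b, c) satisfies n·(r - P) = 0,
i.e. ax + by + cz = a·x₀ + b·y₀ + c·z₀.
d = 1·4 + 2·5 + (-5)·(-1)
  = 4 + 10 + 5
  = 19
Equation: x + 2y - 5z = 19

x + 2y - 5z = 19


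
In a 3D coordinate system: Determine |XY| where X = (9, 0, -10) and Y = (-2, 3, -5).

d = √[(x₂-x₁)² + (y₂-y₁)² + (z₂-z₁)²]
  = √[(-11)² + 3² + 5²]
  = √[121 + 9 + 25]
  = √155
  ≈ 12.45

12.45


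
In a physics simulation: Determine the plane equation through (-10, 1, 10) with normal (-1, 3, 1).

The plane through P with normal n = (a, b, c) satisfies n·(r - P) = 0,
i.e. ax + by + cz = a·x₀ + b·y₀ + c·z₀.
d = (-1)·(-10) + 3·1 + 1·10
  = 10 + 3 + 10
  = 23
Equation: -x + 3y + z = 23

-x + 3y + z = 23


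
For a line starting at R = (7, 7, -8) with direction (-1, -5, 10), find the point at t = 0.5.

P(t) = R + t·d
  = (7 + (-1)·0.5, 7 + (-5)·0.5, -8 + 10·0.5)
  = (7 - 0.5, 7 - 2.5, -8 + 5)
  = (6.5, 4.5, -3)

(6.5, 4.5, -3)


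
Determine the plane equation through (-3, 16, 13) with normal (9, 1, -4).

The plane through P with normal n = (a, b, c) satisfies n·(r - P) = 0,
i.e. ax + by + cz = a·x₀ + b·y₀ + c·z₀.
d = 9·(-3) + 1·16 + (-4)·13
  = -27 + 16 - 52
  = -63
Equation: 9x + y - 4z = -63

9x + y - 4z = -63


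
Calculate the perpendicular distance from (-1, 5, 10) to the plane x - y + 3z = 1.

distance = |a·x₀ + b·y₀ + c·z₀ - d| / √(a² + b² + c²)
  = |1·(-1) + (-1)·5 + 3·10 - 1| / √(1² + (-1)² + 3²)
  = |-1 - 5 + 30 - 1| / √(1 + 1 + 9)
  = |23| / √11
  = 23 / 3.317
  ≈ 6.935

6.935


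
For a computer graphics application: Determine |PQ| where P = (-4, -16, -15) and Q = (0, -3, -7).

d = √[(x₂-x₁)² + (y₂-y₁)² + (z₂-z₁)²]
  = √[4² + 13² + 8²]
  = √[16 + 169 + 64]
  = √249
  ≈ 15.78

15.78


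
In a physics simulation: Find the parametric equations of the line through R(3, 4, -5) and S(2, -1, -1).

Direction vector d = S - R = (2 - 3, -1 - 4, -1 + 5) = (-1, -5, 4)
Parametric form r = R + t·d:
x = 3 - t, y = 4 - 5t, z = -5 + 4t

x = 3 - t, y = 4 - 5t, z = -5 + 4t


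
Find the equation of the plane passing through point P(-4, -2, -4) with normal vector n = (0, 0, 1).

The plane through P with normal n = (a, b, c) satisfies n·(r - P) = 0,
i.e. ax + by + cz = a·x₀ + b·y₀ + c·z₀.
d = 0·(-4) + 0·(-2) + 1·(-4)
  = 0 + 0 - 4
  = -4
Equation: z = -4

z = -4


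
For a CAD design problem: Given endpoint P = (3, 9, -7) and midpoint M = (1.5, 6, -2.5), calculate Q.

Q = 2M - P
  = (2·1.5 - 3, 2·6 - 9, 2·(-2.5) - (-7))
  = (3 - 3, 12 - 9, -5 + 7)
  = (0, 3, 2)

(0, 3, 2)


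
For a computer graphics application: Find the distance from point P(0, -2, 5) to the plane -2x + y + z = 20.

distance = |a·x₀ + b·y₀ + c·z₀ - d| / √(a² + b² + c²)
  = |(-2)·0 + 1·(-2) + 1·5 - 20| / √((-2)² + 1² + 1²)
  = |0 - 2 + 5 - 20| / √(4 + 1 + 1)
  = |-17| / √6
  = 17 / 2.449
  ≈ 6.94

6.94


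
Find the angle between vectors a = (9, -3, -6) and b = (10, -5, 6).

a·b = 9·10 + (-3)·(-5) + (-6)·6 = 90 + 15 - 36 = 69
|a| = √(9² + (-3)² + (-6)²) = √126 ≈ 11.22
|b| = √(10² + (-5)² + 6²) = √161 ≈ 12.69
cos θ = (a·b)/(|a||b|) = 69/(11.22·12.69) ≈ 0.4845
θ = arccos(0.4845) ≈ 61.02°

61.02°


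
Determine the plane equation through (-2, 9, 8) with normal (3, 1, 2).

The plane through P with normal n = (a, b, c) satisfies n·(r - P) = 0,
i.e. ax + by + cz = a·x₀ + b·y₀ + c·z₀.
d = 3·(-2) + 1·9 + 2·8
  = -6 + 9 + 16
  = 19
Equation: 3x + y + 2z = 19

3x + y + 2z = 19


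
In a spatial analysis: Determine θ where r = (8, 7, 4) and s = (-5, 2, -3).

r·s = 8·(-5) + 7·2 + 4·(-3) = -40 + 14 - 12 = -38
|r| = √(8² + 7² + 4²) = √129 ≈ 11.36
|s| = √((-5)² + 2² + (-3)²) = √38 ≈ 6.164
cos θ = (r·s)/(|r||s|) = -38/(11.36·6.164) ≈ -0.5427
θ = arccos(-0.5427) ≈ 122.9°

122.9°


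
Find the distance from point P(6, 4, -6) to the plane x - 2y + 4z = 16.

distance = |a·x₀ + b·y₀ + c·z₀ - d| / √(a² + b² + c²)
  = |1·6 + (-2)·4 + 4·(-6) - 16| / √(1² + (-2)² + 4²)
  = |6 - 8 - 24 - 16| / √(1 + 4 + 16)
  = |-42| / √21
  = 42 / 4.583
  ≈ 9.165

9.165


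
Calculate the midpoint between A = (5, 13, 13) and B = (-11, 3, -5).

M = ((x₁+x₂)/2, (y₁+y₂)/2, (z₁+z₂)/2)
  = ((5 - 11)/2, (13 + 3)/2, (13 - 5)/2)
  = (-6/2, 16/2, 8/2)
  = (-3, 8, 4)

(-3, 8, 4)


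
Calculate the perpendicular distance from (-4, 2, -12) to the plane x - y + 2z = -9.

distance = |a·x₀ + b·y₀ + c·z₀ - d| / √(a² + b² + c²)
  = |1·(-4) + (-1)·2 + 2·(-12) - (-9)| / √(1² + (-1)² + 2²)
  = |-4 - 2 - 24 + 9| / √(1 + 1 + 4)
  = |-21| / √6
  = 21 / 2.449
  ≈ 8.573

8.573


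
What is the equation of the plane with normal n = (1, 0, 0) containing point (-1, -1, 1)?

The plane through P with normal n = (a, b, c) satisfies n·(r - P) = 0,
i.e. ax + by + cz = a·x₀ + b·y₀ + c·z₀.
d = 1·(-1) + 0·(-1) + 0·1
  = -1 + 0 + 0
  = -1
Equation: x = -1

x = -1


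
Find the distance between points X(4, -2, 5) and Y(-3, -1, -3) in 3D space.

d = √[(x₂-x₁)² + (y₂-y₁)² + (z₂-z₁)²]
  = √[(-7)² + 1² + (-8)²]
  = √[49 + 1 + 64]
  = √114
  ≈ 10.68

10.68


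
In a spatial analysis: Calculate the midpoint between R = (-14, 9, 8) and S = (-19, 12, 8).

M = ((x₁+x₂)/2, (y₁+y₂)/2, (z₁+z₂)/2)
  = ((-14 - 19)/2, (9 + 12)/2, (8 + 8)/2)
  = (-33/2, 21/2, 16/2)
  = (-16.5, 10.5, 8)

(-16.5, 10.5, 8)


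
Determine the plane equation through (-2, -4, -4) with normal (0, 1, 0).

The plane through P with normal n = (a, b, c) satisfies n·(r - P) = 0,
i.e. ax + by + cz = a·x₀ + b·y₀ + c·z₀.
d = 0·(-2) + 1·(-4) + 0·(-4)
  = 0 - 4 + 0
  = -4
Equation: y = -4

y = -4


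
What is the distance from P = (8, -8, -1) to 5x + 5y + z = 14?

distance = |a·x₀ + b·y₀ + c·z₀ - d| / √(a² + b² + c²)
  = |5·8 + 5·(-8) + 1·(-1) - 14| / √(5² + 5² + 1²)
  = |40 - 40 - 1 - 14| / √(25 + 25 + 1)
  = |-15| / √51
  = 15 / 7.141
  ≈ 2.1

2.1


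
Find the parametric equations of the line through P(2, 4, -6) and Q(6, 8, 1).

Direction vector d = Q - P = (6 - 2, 8 - 4, 1 + 6) = (4, 4, 7)
Parametric form r = P + t·d:
x = 2 + 4t, y = 4 + 4t, z = -6 + 7t

x = 2 + 4t, y = 4 + 4t, z = -6 + 7t


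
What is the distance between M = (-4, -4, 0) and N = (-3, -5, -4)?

d = √[(x₂-x₁)² + (y₂-y₁)² + (z₂-z₁)²]
  = √[1² + (-1)² + (-4)²]
  = √[1 + 1 + 16]
  = √18
  ≈ 4.243

4.243


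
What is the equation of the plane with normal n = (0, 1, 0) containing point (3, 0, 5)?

The plane through P with normal n = (a, b, c) satisfies n·(r - P) = 0,
i.e. ax + by + cz = a·x₀ + b·y₀ + c·z₀.
d = 0·3 + 1·0 + 0·5
  = 0 + 0 + 0
  = 0
Equation: y = 0

y = 0


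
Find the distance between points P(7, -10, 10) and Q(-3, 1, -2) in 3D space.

d = √[(x₂-x₁)² + (y₂-y₁)² + (z₂-z₁)²]
  = √[(-10)² + 11² + (-12)²]
  = √[100 + 121 + 144]
  = √365
  ≈ 19.1

19.1


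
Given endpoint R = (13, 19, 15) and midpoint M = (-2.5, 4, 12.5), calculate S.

S = 2M - R
  = (2·(-2.5) - 13, 2·4 - 19, 2·12.5 - 15)
  = (-5 - 13, 8 - 19, 25 - 15)
  = (-18, -11, 10)

(-18, -11, 10)


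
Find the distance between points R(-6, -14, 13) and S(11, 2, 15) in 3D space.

d = √[(x₂-x₁)² + (y₂-y₁)² + (z₂-z₁)²]
  = √[17² + 16² + 2²]
  = √[289 + 256 + 4]
  = √549
  ≈ 23.43

23.43


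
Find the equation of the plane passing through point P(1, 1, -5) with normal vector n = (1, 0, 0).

The plane through P with normal n = (a, b, c) satisfies n·(r - P) = 0,
i.e. ax + by + cz = a·x₀ + b·y₀ + c·z₀.
d = 1·1 + 0·1 + 0·(-5)
  = 1 + 0 + 0
  = 1
Equation: x = 1

x = 1


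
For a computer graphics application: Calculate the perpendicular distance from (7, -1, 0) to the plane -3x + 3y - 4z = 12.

distance = |a·x₀ + b·y₀ + c·z₀ - d| / √(a² + b² + c²)
  = |(-3)·7 + 3·(-1) + (-4)·0 - 12| / √((-3)² + 3² + (-4)²)
  = |-21 - 3 + 0 - 12| / √(9 + 9 + 16)
  = |-36| / √34
  = 36 / 5.831
  ≈ 6.174

6.174


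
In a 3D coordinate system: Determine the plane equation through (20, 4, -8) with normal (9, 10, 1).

The plane through P with normal n = (a, b, c) satisfies n·(r - P) = 0,
i.e. ax + by + cz = a·x₀ + b·y₀ + c·z₀.
d = 9·20 + 10·4 + 1·(-8)
  = 180 + 40 - 8
  = 212
Equation: 9x + 10y + z = 212

9x + 10y + z = 212


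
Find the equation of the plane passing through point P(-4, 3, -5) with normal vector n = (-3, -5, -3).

The plane through P with normal n = (a, b, c) satisfies n·(r - P) = 0,
i.e. ax + by + cz = a·x₀ + b·y₀ + c·z₀.
d = (-3)·(-4) + (-5)·3 + (-3)·(-5)
  = 12 - 15 + 15
  = 12
Equation: -3x - 5y - 3z = 12

-3x - 5y - 3z = 12


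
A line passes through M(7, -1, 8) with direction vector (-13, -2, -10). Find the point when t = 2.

P(t) = M + t·d
  = (7 + (-13)·2, -1 + (-2)·2, 8 + (-10)·2)
  = (7 - 26, -1 - 4, 8 - 20)
  = (-19, -5, -12)

(-19, -5, -12)


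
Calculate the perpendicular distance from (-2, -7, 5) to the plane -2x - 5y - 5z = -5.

distance = |a·x₀ + b·y₀ + c·z₀ - d| / √(a² + b² + c²)
  = |(-2)·(-2) + (-5)·(-7) + (-5)·5 - (-5)| / √((-2)² + (-5)² + (-5)²)
  = |4 + 35 - 25 + 5| / √(4 + 25 + 25)
  = |19| / √54
  = 19 / 7.348
  ≈ 2.586

2.586


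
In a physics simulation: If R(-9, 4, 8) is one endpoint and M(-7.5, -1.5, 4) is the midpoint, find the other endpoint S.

S = 2M - R
  = (2·(-7.5) - (-9), 2·(-1.5) - 4, 2·4 - 8)
  = (-15 + 9, -3 - 4, 8 - 8)
  = (-6, -7, 0)

(-6, -7, 0)


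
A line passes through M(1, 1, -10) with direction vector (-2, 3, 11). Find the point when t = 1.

P(t) = M + t·d
  = (1 + (-2)·1, 1 + 3·1, -10 + 11·1)
  = (1 - 2, 1 + 3, -10 + 11)
  = (-1, 4, 1)

(-1, 4, 1)


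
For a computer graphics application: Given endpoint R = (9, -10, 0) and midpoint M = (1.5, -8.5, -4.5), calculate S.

S = 2M - R
  = (2·1.5 - 9, 2·(-8.5) - (-10), 2·(-4.5) - 0)
  = (3 - 9, -17 + 10, -9 + 0)
  = (-6, -7, -9)

(-6, -7, -9)


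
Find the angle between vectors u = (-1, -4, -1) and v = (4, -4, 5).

u·v = (-1)·4 + (-4)·(-4) + (-1)·5 = -4 + 16 - 5 = 7
|u| = √((-1)² + (-4)² + (-1)²) = √18 ≈ 4.243
|v| = √(4² + (-4)² + 5²) = √57 ≈ 7.55
cos θ = (u·v)/(|u||v|) = 7/(4.243·7.55) ≈ 0.2185
θ = arccos(0.2185) ≈ 77.38°

77.38°


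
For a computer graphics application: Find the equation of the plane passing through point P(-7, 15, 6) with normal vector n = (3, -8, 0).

The plane through P with normal n = (a, b, c) satisfies n·(r - P) = 0,
i.e. ax + by + cz = a·x₀ + b·y₀ + c·z₀.
d = 3·(-7) + (-8)·15 + 0·6
  = -21 - 120 + 0
  = -141
Equation: 3x - 8y = -141

3x - 8y = -141


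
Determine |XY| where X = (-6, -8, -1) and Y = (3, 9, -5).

d = √[(x₂-x₁)² + (y₂-y₁)² + (z₂-z₁)²]
  = √[9² + 17² + (-4)²]
  = √[81 + 289 + 16]
  = √386
  ≈ 19.65

19.65


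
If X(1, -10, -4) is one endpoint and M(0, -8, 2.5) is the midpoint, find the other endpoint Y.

Y = 2M - X
  = (2·0 - 1, 2·(-8) - (-10), 2·2.5 - (-4))
  = (0 - 1, -16 + 10, 5 + 4)
  = (-1, -6, 9)

(-1, -6, 9)


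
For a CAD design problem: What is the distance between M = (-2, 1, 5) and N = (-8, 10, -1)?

d = √[(x₂-x₁)² + (y₂-y₁)² + (z₂-z₁)²]
  = √[(-6)² + 9² + (-6)²]
  = √[36 + 81 + 36]
  = √153
  ≈ 12.37

12.37


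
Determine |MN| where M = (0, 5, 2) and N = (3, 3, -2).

d = √[(x₂-x₁)² + (y₂-y₁)² + (z₂-z₁)²]
  = √[3² + (-2)² + (-4)²]
  = √[9 + 4 + 16]
  = √29
  ≈ 5.385

5.385


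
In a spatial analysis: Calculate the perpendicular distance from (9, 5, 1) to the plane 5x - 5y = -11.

distance = |a·x₀ + b·y₀ + c·z₀ - d| / √(a² + b² + c²)
  = |5·9 + (-5)·5 + 0·1 - (-11)| / √(5² + (-5)² + 0²)
  = |45 - 25 + 0 + 11| / √(25 + 25 + 0)
  = |31| / √50
  = 31 / 7.071
  ≈ 4.384

4.384


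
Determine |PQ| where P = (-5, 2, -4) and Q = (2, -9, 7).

d = √[(x₂-x₁)² + (y₂-y₁)² + (z₂-z₁)²]
  = √[7² + (-11)² + 11²]
  = √[49 + 121 + 121]
  = √291
  ≈ 17.06

17.06


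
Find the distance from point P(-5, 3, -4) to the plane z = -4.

distance = |a·x₀ + b·y₀ + c·z₀ - d| / √(a² + b² + c²)
  = |0·(-5) + 0·3 + 1·(-4) - (-4)| / √(0² + 0² + 1²)
  = |0 + 0 - 4 + 4| / √(0 + 0 + 1)
  = |0| / √1
  = 0 / 1
  ≈ 0

0


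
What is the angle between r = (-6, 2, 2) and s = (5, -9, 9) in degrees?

r·s = (-6)·5 + 2·(-9) + 2·9 = -30 - 18 + 18 = -30
|r| = √((-6)² + 2² + 2²) = √44 ≈ 6.633
|s| = √(5² + (-9)² + 9²) = √187 ≈ 13.67
cos θ = (r·s)/(|r||s|) = -30/(6.633·13.67) ≈ -0.3307
θ = arccos(-0.3307) ≈ 109.3°

109.3°


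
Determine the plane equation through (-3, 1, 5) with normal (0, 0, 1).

The plane through P with normal n = (a, b, c) satisfies n·(r - P) = 0,
i.e. ax + by + cz = a·x₀ + b·y₀ + c·z₀.
d = 0·(-3) + 0·1 + 1·5
  = 0 + 0 + 5
  = 5
Equation: z = 5

z = 5


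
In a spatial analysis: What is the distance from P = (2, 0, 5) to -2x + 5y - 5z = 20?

distance = |a·x₀ + b·y₀ + c·z₀ - d| / √(a² + b² + c²)
  = |(-2)·2 + 5·0 + (-5)·5 - 20| / √((-2)² + 5² + (-5)²)
  = |-4 + 0 - 25 - 20| / √(4 + 25 + 25)
  = |-49| / √54
  = 49 / 7.348
  ≈ 6.668

6.668


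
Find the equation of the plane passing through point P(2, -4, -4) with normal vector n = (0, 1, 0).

The plane through P with normal n = (a, b, c) satisfies n·(r - P) = 0,
i.e. ax + by + cz = a·x₀ + b·y₀ + c·z₀.
d = 0·2 + 1·(-4) + 0·(-4)
  = 0 - 4 + 0
  = -4
Equation: y = -4

y = -4


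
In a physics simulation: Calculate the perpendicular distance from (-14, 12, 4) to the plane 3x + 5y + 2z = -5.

distance = |a·x₀ + b·y₀ + c·z₀ - d| / √(a² + b² + c²)
  = |3·(-14) + 5·12 + 2·4 - (-5)| / √(3² + 5² + 2²)
  = |-42 + 60 + 8 + 5| / √(9 + 25 + 4)
  = |31| / √38
  = 31 / 6.164
  ≈ 5.029

5.029


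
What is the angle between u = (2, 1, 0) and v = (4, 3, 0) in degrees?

u·v = 2·4 + 1·3 + 0·0 = 8 + 3 + 0 = 11
|u| = √(2² + 1² + 0²) = √5 ≈ 2.236
|v| = √(4² + 3² + 0²) = √25 ≈ 5
cos θ = (u·v)/(|u||v|) = 11/(2.236·5) ≈ 0.9839
θ = arccos(0.9839) ≈ 10.3°

10.3°


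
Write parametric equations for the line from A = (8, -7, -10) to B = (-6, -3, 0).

Direction vector d = B - A = (-6 - 8, -3 + 7, 0 + 10) = (-14, 4, 10)
Parametric form r = A + t·d:
x = 8 - 14t, y = -7 + 4t, z = -10 + 10t

x = 8 - 14t, y = -7 + 4t, z = -10 + 10t


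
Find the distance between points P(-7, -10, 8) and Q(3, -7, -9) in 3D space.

d = √[(x₂-x₁)² + (y₂-y₁)² + (z₂-z₁)²]
  = √[10² + 3² + (-17)²]
  = √[100 + 9 + 289]
  = √398
  ≈ 19.95

19.95


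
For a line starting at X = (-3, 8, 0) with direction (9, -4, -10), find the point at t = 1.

P(t) = X + t·d
  = (-3 + 9·1, 8 + (-4)·1, 0 + (-10)·1)
  = (-3 + 9, 8 - 4, 0 - 10)
  = (6, 4, -10)

(6, 4, -10)


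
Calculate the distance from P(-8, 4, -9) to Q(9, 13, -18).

d = √[(x₂-x₁)² + (y₂-y₁)² + (z₂-z₁)²]
  = √[17² + 9² + (-9)²]
  = √[289 + 81 + 81]
  = √451
  ≈ 21.24

21.24


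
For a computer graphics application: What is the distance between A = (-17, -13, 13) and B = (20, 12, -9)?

d = √[(x₂-x₁)² + (y₂-y₁)² + (z₂-z₁)²]
  = √[37² + 25² + (-22)²]
  = √[1369 + 625 + 484]
  = √2478
  ≈ 49.78

49.78


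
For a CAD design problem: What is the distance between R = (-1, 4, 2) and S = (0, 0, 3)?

d = √[(x₂-x₁)² + (y₂-y₁)² + (z₂-z₁)²]
  = √[1² + (-4)² + 1²]
  = √[1 + 16 + 1]
  = √18
  ≈ 4.243

4.243


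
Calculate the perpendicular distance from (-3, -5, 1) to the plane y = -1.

distance = |a·x₀ + b·y₀ + c·z₀ - d| / √(a² + b² + c²)
  = |0·(-3) + 1·(-5) + 0·1 - (-1)| / √(0² + 1² + 0²)
  = |0 - 5 + 0 + 1| / √(0 + 1 + 0)
  = |-4| / √1
  = 4 / 1
  ≈ 4

4


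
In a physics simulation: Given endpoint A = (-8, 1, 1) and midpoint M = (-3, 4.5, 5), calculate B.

B = 2M - A
  = (2·(-3) - (-8), 2·4.5 - 1, 2·5 - 1)
  = (-6 + 8, 9 - 1, 10 - 1)
  = (2, 8, 9)

(2, 8, 9)


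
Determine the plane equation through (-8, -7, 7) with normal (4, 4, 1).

The plane through P with normal n = (a, b, c) satisfies n·(r - P) = 0,
i.e. ax + by + cz = a·x₀ + b·y₀ + c·z₀.
d = 4·(-8) + 4·(-7) + 1·7
  = -32 - 28 + 7
  = -53
Equation: 4x + 4y + z = -53

4x + 4y + z = -53


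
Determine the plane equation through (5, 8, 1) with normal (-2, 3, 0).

The plane through P with normal n = (a, b, c) satisfies n·(r - P) = 0,
i.e. ax + by + cz = a·x₀ + b·y₀ + c·z₀.
d = (-2)·5 + 3·8 + 0·1
  = -10 + 24 + 0
  = 14
Equation: -2x + 3y = 14

-2x + 3y = 14


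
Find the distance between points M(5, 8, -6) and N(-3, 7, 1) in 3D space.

d = √[(x₂-x₁)² + (y₂-y₁)² + (z₂-z₁)²]
  = √[(-8)² + (-1)² + 7²]
  = √[64 + 1 + 49]
  = √114
  ≈ 10.68

10.68


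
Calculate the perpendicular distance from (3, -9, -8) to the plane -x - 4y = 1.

distance = |a·x₀ + b·y₀ + c·z₀ - d| / √(a² + b² + c²)
  = |(-1)·3 + (-4)·(-9) + 0·(-8) - 1| / √((-1)² + (-4)² + 0²)
  = |-3 + 36 + 0 - 1| / √(1 + 16 + 0)
  = |32| / √17
  = 32 / 4.123
  ≈ 7.761

7.761


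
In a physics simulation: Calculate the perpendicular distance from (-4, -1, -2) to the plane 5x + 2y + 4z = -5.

distance = |a·x₀ + b·y₀ + c·z₀ - d| / √(a² + b² + c²)
  = |5·(-4) + 2·(-1) + 4·(-2) - (-5)| / √(5² + 2² + 4²)
  = |-20 - 2 - 8 + 5| / √(25 + 4 + 16)
  = |-25| / √45
  = 25 / 6.708
  ≈ 3.727

3.727


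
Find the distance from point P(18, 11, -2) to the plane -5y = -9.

distance = |a·x₀ + b·y₀ + c·z₀ - d| / √(a² + b² + c²)
  = |0·18 + (-5)·11 + 0·(-2) - (-9)| / √(0² + (-5)² + 0²)
  = |0 - 55 + 0 + 9| / √(0 + 25 + 0)
  = |-46| / √25
  = 46 / 5
  ≈ 9.2

9.2


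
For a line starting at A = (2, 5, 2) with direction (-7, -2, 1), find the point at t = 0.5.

P(t) = A + t·d
  = (2 + (-7)·0.5, 5 + (-2)·0.5, 2 + 1·0.5)
  = (2 - 3.5, 5 - 1, 2 + 0.5)
  = (-1.5, 4, 2.5)

(-1.5, 4, 2.5)


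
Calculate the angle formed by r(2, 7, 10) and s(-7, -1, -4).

r·s = 2·(-7) + 7·(-1) + 10·(-4) = -14 - 7 - 40 = -61
|r| = √(2² + 7² + 10²) = √153 ≈ 12.37
|s| = √((-7)² + (-1)² + (-4)²) = √66 ≈ 8.124
cos θ = (r·s)/(|r||s|) = -61/(12.37·8.124) ≈ -0.607
θ = arccos(-0.607) ≈ 127.4°

127.4°


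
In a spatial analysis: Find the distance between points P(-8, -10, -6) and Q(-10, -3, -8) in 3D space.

d = √[(x₂-x₁)² + (y₂-y₁)² + (z₂-z₁)²]
  = √[(-2)² + 7² + (-2)²]
  = √[4 + 49 + 4]
  = √57
  ≈ 7.55

7.55


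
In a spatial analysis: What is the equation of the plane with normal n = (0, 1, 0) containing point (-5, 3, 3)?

The plane through P with normal n = (a, b, c) satisfies n·(r - P) = 0,
i.e. ax + by + cz = a·x₀ + b·y₀ + c·z₀.
d = 0·(-5) + 1·3 + 0·3
  = 0 + 3 + 0
  = 3
Equation: y = 3

y = 3


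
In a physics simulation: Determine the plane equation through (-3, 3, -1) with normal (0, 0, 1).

The plane through P with normal n = (a, b, c) satisfies n·(r - P) = 0,
i.e. ax + by + cz = a·x₀ + b·y₀ + c·z₀.
d = 0·(-3) + 0·3 + 1·(-1)
  = 0 + 0 - 1
  = -1
Equation: z = -1

z = -1


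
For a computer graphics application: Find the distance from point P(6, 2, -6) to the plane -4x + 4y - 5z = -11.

distance = |a·x₀ + b·y₀ + c·z₀ - d| / √(a² + b² + c²)
  = |(-4)·6 + 4·2 + (-5)·(-6) - (-11)| / √((-4)² + 4² + (-5)²)
  = |-24 + 8 + 30 + 11| / √(16 + 16 + 25)
  = |25| / √57
  = 25 / 7.55
  ≈ 3.311

3.311


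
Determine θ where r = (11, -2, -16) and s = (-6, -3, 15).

r·s = 11·(-6) + (-2)·(-3) + (-16)·15 = -66 + 6 - 240 = -300
|r| = √(11² + (-2)² + (-16)²) = √381 ≈ 19.52
|s| = √((-6)² + (-3)² + 15²) = √270 ≈ 16.43
cos θ = (r·s)/(|r||s|) = -300/(19.52·16.43) ≈ -0.9354
θ = arccos(-0.9354) ≈ 159.3°

159.3°


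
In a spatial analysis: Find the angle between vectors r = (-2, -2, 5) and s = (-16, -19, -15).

r·s = (-2)·(-16) + (-2)·(-19) + 5·(-15) = 32 + 38 - 75 = -5
|r| = √((-2)² + (-2)² + 5²) = √33 ≈ 5.745
|s| = √((-16)² + (-19)² + (-15)²) = √842 ≈ 29.02
cos θ = (r·s)/(|r||s|) = -5/(5.745·29.02) ≈ -0.03
θ = arccos(-0.03) ≈ 91.72°

91.72°


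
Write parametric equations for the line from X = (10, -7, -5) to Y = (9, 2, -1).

Direction vector d = Y - X = (9 - 10, 2 + 7, -1 + 5) = (-1, 9, 4)
Parametric form r = X + t·d:
x = 10 - t, y = -7 + 9t, z = -5 + 4t

x = 10 - t, y = -7 + 9t, z = -5 + 4t


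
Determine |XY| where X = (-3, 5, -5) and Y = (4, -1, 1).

d = √[(x₂-x₁)² + (y₂-y₁)² + (z₂-z₁)²]
  = √[7² + (-6)² + 6²]
  = √[49 + 36 + 36]
  = √121
  ≈ 11

11


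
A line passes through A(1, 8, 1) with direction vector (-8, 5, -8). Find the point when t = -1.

P(t) = A + t·d
  = (1 + (-8)·(-1), 8 + 5·(-1), 1 + (-8)·(-1))
  = (1 + 8, 8 - 5, 1 + 8)
  = (9, 3, 9)

(9, 3, 9)


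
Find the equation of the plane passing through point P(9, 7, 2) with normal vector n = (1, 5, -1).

The plane through P with normal n = (a, b, c) satisfies n·(r - P) = 0,
i.e. ax + by + cz = a·x₀ + b·y₀ + c·z₀.
d = 1·9 + 5·7 + (-1)·2
  = 9 + 35 - 2
  = 42
Equation: x + 5y - z = 42

x + 5y - z = 42


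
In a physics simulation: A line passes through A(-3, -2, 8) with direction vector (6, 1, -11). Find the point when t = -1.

P(t) = A + t·d
  = (-3 + 6·(-1), -2 + 1·(-1), 8 + (-11)·(-1))
  = (-3 - 6, -2 - 1, 8 + 11)
  = (-9, -3, 19)

(-9, -3, 19)


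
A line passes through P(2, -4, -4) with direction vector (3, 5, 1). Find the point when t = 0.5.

P(t) = P + t·d
  = (2 + 3·0.5, -4 + 5·0.5, -4 + 1·0.5)
  = (2 + 1.5, -4 + 2.5, -4 + 0.5)
  = (3.5, -1.5, -3.5)

(3.5, -1.5, -3.5)


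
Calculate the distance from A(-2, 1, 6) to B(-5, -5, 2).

d = √[(x₂-x₁)² + (y₂-y₁)² + (z₂-z₁)²]
  = √[(-3)² + (-6)² + (-4)²]
  = √[9 + 36 + 16]
  = √61
  ≈ 7.81

7.81


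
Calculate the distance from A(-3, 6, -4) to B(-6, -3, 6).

d = √[(x₂-x₁)² + (y₂-y₁)² + (z₂-z₁)²]
  = √[(-3)² + (-9)² + 10²]
  = √[9 + 81 + 100]
  = √190
  ≈ 13.78

13.78


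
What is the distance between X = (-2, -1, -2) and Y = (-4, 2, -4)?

d = √[(x₂-x₁)² + (y₂-y₁)² + (z₂-z₁)²]
  = √[(-2)² + 3² + (-2)²]
  = √[4 + 9 + 4]
  = √17
  ≈ 4.123

4.123


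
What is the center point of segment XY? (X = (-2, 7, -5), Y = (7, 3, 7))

M = ((x₁+x₂)/2, (y₁+y₂)/2, (z₁+z₂)/2)
  = ((-2 + 7)/2, (7 + 3)/2, (-5 + 7)/2)
  = (5/2, 10/2, 2/2)
  = (2.5, 5, 1)

(2.5, 5, 1)


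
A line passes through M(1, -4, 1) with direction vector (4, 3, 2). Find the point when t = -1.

P(t) = M + t·d
  = (1 + 4·(-1), -4 + 3·(-1), 1 + 2·(-1))
  = (1 - 4, -4 - 3, 1 - 2)
  = (-3, -7, -1)

(-3, -7, -1)


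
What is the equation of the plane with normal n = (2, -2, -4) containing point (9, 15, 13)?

The plane through P with normal n = (a, b, c) satisfies n·(r - P) = 0,
i.e. ax + by + cz = a·x₀ + b·y₀ + c·z₀.
d = 2·9 + (-2)·15 + (-4)·13
  = 18 - 30 - 52
  = -64
Equation: 2x - 2y - 4z = -64

2x - 2y - 4z = -64


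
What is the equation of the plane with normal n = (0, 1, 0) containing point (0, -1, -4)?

The plane through P with normal n = (a, b, c) satisfies n·(r - P) = 0,
i.e. ax + by + cz = a·x₀ + b·y₀ + c·z₀.
d = 0·0 + 1·(-1) + 0·(-4)
  = 0 - 1 + 0
  = -1
Equation: y = -1

y = -1


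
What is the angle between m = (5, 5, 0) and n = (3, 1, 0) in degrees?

m·n = 5·3 + 5·1 + 0·0 = 15 + 5 + 0 = 20
|m| = √(5² + 5² + 0²) = √50 ≈ 7.071
|n| = √(3² + 1² + 0²) = √10 ≈ 3.162
cos θ = (m·n)/(|m||n|) = 20/(7.071·3.162) ≈ 0.8944
θ = arccos(0.8944) ≈ 26.57°

26.57°


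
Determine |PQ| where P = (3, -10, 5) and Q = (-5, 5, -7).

d = √[(x₂-x₁)² + (y₂-y₁)² + (z₂-z₁)²]
  = √[(-8)² + 15² + (-12)²]
  = √[64 + 225 + 144]
  = √433
  ≈ 20.81

20.81


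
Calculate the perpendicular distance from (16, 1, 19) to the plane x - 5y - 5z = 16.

distance = |a·x₀ + b·y₀ + c·z₀ - d| / √(a² + b² + c²)
  = |1·16 + (-5)·1 + (-5)·19 - 16| / √(1² + (-5)² + (-5)²)
  = |16 - 5 - 95 - 16| / √(1 + 25 + 25)
  = |-100| / √51
  = 100 / 7.141
  ≈ 14

14


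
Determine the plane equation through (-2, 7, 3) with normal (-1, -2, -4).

The plane through P with normal n = (a, b, c) satisfies n·(r - P) = 0,
i.e. ax + by + cz = a·x₀ + b·y₀ + c·z₀.
d = (-1)·(-2) + (-2)·7 + (-4)·3
  = 2 - 14 - 12
  = -24
Equation: -x - 2y - 4z = -24

-x - 2y - 4z = -24


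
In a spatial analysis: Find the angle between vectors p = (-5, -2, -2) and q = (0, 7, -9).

p·q = (-5)·0 + (-2)·7 + (-2)·(-9) = 0 - 14 + 18 = 4
|p| = √((-5)² + (-2)² + (-2)²) = √33 ≈ 5.745
|q| = √(0² + 7² + (-9)²) = √130 ≈ 11.4
cos θ = (p·q)/(|p||q|) = 4/(5.745·11.4) ≈ 0.06107
θ = arccos(0.06107) ≈ 86.5°

86.5°


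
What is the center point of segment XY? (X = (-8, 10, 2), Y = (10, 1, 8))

M = ((x₁+x₂)/2, (y₁+y₂)/2, (z₁+z₂)/2)
  = ((-8 + 10)/2, (10 + 1)/2, (2 + 8)/2)
  = (2/2, 11/2, 10/2)
  = (1, 5.5, 5)

(1, 5.5, 5)


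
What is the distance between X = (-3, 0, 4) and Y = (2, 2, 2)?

d = √[(x₂-x₁)² + (y₂-y₁)² + (z₂-z₁)²]
  = √[5² + 2² + (-2)²]
  = √[25 + 4 + 4]
  = √33
  ≈ 5.745

5.745


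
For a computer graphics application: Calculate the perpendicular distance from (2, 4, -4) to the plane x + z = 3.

distance = |a·x₀ + b·y₀ + c·z₀ - d| / √(a² + b² + c²)
  = |1·2 + 0·4 + 1·(-4) - 3| / √(1² + 0² + 1²)
  = |2 + 0 - 4 - 3| / √(1 + 0 + 1)
  = |-5| / √2
  = 5 / 1.414
  ≈ 3.536

3.536


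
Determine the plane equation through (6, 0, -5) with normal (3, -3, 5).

The plane through P with normal n = (a, b, c) satisfies n·(r - P) = 0,
i.e. ax + by + cz = a·x₀ + b·y₀ + c·z₀.
d = 3·6 + (-3)·0 + 5·(-5)
  = 18 + 0 - 25
  = -7
Equation: 3x - 3y + 5z = -7

3x - 3y + 5z = -7


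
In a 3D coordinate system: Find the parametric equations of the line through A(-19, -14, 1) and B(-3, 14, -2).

Direction vector d = B - A = (-3 + 19, 14 + 14, -2 - 1) = (16, 28, -3)
Parametric form r = A + t·d:
x = -19 + 16t, y = -14 + 28t, z = 1 - 3t

x = -19 + 16t, y = -14 + 28t, z = 1 - 3t


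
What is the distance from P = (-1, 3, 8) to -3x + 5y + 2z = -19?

distance = |a·x₀ + b·y₀ + c·z₀ - d| / √(a² + b² + c²)
  = |(-3)·(-1) + 5·3 + 2·8 - (-19)| / √((-3)² + 5² + 2²)
  = |3 + 15 + 16 + 19| / √(9 + 25 + 4)
  = |53| / √38
  = 53 / 6.164
  ≈ 8.598

8.598


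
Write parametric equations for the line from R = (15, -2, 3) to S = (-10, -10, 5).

Direction vector d = S - R = (-10 - 15, -10 + 2, 5 - 3) = (-25, -8, 2)
Parametric form r = R + t·d:
x = 15 - 25t, y = -2 - 8t, z = 3 + 2t

x = 15 - 25t, y = -2 - 8t, z = 3 + 2t


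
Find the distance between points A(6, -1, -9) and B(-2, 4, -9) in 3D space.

d = √[(x₂-x₁)² + (y₂-y₁)² + (z₂-z₁)²]
  = √[(-8)² + 5² + 0²]
  = √[64 + 25 + 0]
  = √89
  ≈ 9.434

9.434


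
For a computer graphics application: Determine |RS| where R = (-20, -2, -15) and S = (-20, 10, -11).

d = √[(x₂-x₁)² + (y₂-y₁)² + (z₂-z₁)²]
  = √[0² + 12² + 4²]
  = √[0 + 144 + 16]
  = √160
  ≈ 12.65

12.65


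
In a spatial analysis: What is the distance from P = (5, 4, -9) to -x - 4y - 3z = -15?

distance = |a·x₀ + b·y₀ + c·z₀ - d| / √(a² + b² + c²)
  = |(-1)·5 + (-4)·4 + (-3)·(-9) - (-15)| / √((-1)² + (-4)² + (-3)²)
  = |-5 - 16 + 27 + 15| / √(1 + 16 + 9)
  = |21| / √26
  = 21 / 5.099
  ≈ 4.118

4.118


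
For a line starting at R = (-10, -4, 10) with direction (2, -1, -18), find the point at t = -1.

P(t) = R + t·d
  = (-10 + 2·(-1), -4 + (-1)·(-1), 10 + (-18)·(-1))
  = (-10 - 2, -4 + 1, 10 + 18)
  = (-12, -3, 28)

(-12, -3, 28)


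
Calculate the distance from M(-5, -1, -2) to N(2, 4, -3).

d = √[(x₂-x₁)² + (y₂-y₁)² + (z₂-z₁)²]
  = √[7² + 5² + (-1)²]
  = √[49 + 25 + 1]
  = √75
  ≈ 8.66

8.66


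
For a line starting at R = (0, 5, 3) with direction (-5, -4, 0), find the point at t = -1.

P(t) = R + t·d
  = (0 + (-5)·(-1), 5 + (-4)·(-1), 3 + 0·(-1))
  = (0 + 5, 5 + 4, 3 + 0)
  = (5, 9, 3)

(5, 9, 3)


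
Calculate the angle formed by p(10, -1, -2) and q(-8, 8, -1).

p·q = 10·(-8) + (-1)·8 + (-2)·(-1) = -80 - 8 + 2 = -86
|p| = √(10² + (-1)² + (-2)²) = √105 ≈ 10.25
|q| = √((-8)² + 8² + (-1)²) = √129 ≈ 11.36
cos θ = (p·q)/(|p||q|) = -86/(10.25·11.36) ≈ -0.7389
θ = arccos(-0.7389) ≈ 137.6°

137.6°


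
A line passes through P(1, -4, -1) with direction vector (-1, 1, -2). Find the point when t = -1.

P(t) = P + t·d
  = (1 + (-1)·(-1), -4 + 1·(-1), -1 + (-2)·(-1))
  = (1 + 1, -4 - 1, -1 + 2)
  = (2, -5, 1)

(2, -5, 1)


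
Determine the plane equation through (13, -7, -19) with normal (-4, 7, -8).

The plane through P with normal n = (a, b, c) satisfies n·(r - P) = 0,
i.e. ax + by + cz = a·x₀ + b·y₀ + c·z₀.
d = (-4)·13 + 7·(-7) + (-8)·(-19)
  = -52 - 49 + 152
  = 51
Equation: -4x + 7y - 8z = 51

-4x + 7y - 8z = 51


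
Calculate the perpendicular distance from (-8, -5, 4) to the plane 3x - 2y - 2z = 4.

distance = |a·x₀ + b·y₀ + c·z₀ - d| / √(a² + b² + c²)
  = |3·(-8) + (-2)·(-5) + (-2)·4 - 4| / √(3² + (-2)² + (-2)²)
  = |-24 + 10 - 8 - 4| / √(9 + 4 + 4)
  = |-26| / √17
  = 26 / 4.123
  ≈ 6.306

6.306


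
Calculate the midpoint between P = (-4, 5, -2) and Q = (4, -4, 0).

M = ((x₁+x₂)/2, (y₁+y₂)/2, (z₁+z₂)/2)
  = ((-4 + 4)/2, (5 - 4)/2, (-2 + 0)/2)
  = (0/2, 1/2, -2/2)
  = (0, 0.5, -1)

(0, 0.5, -1)


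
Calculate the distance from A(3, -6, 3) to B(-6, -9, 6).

d = √[(x₂-x₁)² + (y₂-y₁)² + (z₂-z₁)²]
  = √[(-9)² + (-3)² + 3²]
  = √[81 + 9 + 9]
  = √99
  ≈ 9.95

9.95


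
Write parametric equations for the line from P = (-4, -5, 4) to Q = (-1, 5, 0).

Direction vector d = Q - P = (-1 + 4, 5 + 5, 0 - 4) = (3, 10, -4)
Parametric form r = P + t·d:
x = -4 + 3t, y = -5 + 10t, z = 4 - 4t

x = -4 + 3t, y = -5 + 10t, z = 4 - 4t


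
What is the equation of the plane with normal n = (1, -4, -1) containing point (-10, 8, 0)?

The plane through P with normal n = (a, b, c) satisfies n·(r - P) = 0,
i.e. ax + by + cz = a·x₀ + b·y₀ + c·z₀.
d = 1·(-10) + (-4)·8 + (-1)·0
  = -10 - 32 + 0
  = -42
Equation: x - 4y - z = -42

x - 4y - z = -42


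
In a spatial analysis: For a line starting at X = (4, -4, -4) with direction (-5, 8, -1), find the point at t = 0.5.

P(t) = X + t·d
  = (4 + (-5)·0.5, -4 + 8·0.5, -4 + (-1)·0.5)
  = (4 - 2.5, -4 + 4, -4 - 0.5)
  = (1.5, 0, -4.5)

(1.5, 0, -4.5)


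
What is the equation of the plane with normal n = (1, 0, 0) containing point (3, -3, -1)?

The plane through P with normal n = (a, b, c) satisfies n·(r - P) = 0,
i.e. ax + by + cz = a·x₀ + b·y₀ + c·z₀.
d = 1·3 + 0·(-3) + 0·(-1)
  = 3 + 0 + 0
  = 3
Equation: x = 3

x = 3


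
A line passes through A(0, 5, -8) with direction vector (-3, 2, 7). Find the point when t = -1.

P(t) = A + t·d
  = (0 + (-3)·(-1), 5 + 2·(-1), -8 + 7·(-1))
  = (0 + 3, 5 - 2, -8 - 7)
  = (3, 3, -15)

(3, 3, -15)


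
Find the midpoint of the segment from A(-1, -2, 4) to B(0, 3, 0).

M = ((x₁+x₂)/2, (y₁+y₂)/2, (z₁+z₂)/2)
  = ((-1 + 0)/2, (-2 + 3)/2, (4 + 0)/2)
  = (-1/2, 1/2, 4/2)
  = (-0.5, 0.5, 2)

(-0.5, 0.5, 2)


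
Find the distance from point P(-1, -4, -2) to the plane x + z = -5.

distance = |a·x₀ + b·y₀ + c·z₀ - d| / √(a² + b² + c²)
  = |1·(-1) + 0·(-4) + 1·(-2) - (-5)| / √(1² + 0² + 1²)
  = |-1 + 0 - 2 + 5| / √(1 + 0 + 1)
  = |2| / √2
  = 2 / 1.414
  ≈ 1.414

1.414
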